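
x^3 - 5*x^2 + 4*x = x*(x - 4)*(x - 1)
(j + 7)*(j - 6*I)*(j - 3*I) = j^3 + 7*j^2 - 9*I*j^2 - 18*j - 63*I*j - 126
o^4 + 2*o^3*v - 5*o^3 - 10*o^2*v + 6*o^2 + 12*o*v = o*(o - 3)*(o - 2)*(o + 2*v)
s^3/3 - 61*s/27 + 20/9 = (s/3 + 1)*(s - 5/3)*(s - 4/3)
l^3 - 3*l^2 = l^2*(l - 3)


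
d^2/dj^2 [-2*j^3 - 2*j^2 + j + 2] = -12*j - 4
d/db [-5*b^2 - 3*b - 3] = -10*b - 3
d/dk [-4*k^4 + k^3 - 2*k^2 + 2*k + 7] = -16*k^3 + 3*k^2 - 4*k + 2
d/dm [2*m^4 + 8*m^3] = 8*m^2*(m + 3)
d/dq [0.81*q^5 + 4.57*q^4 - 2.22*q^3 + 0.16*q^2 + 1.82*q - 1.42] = 4.05*q^4 + 18.28*q^3 - 6.66*q^2 + 0.32*q + 1.82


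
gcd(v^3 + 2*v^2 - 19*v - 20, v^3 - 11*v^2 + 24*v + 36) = v + 1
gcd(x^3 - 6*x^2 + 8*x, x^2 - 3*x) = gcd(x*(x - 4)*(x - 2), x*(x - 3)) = x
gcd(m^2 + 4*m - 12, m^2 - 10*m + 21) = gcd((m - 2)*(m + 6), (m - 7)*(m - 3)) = 1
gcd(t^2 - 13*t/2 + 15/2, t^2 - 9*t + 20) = t - 5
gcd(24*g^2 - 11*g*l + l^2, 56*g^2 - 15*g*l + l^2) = 8*g - l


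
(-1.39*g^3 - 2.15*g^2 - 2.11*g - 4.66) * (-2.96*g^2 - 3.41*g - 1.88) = 4.1144*g^5 + 11.1039*g^4 + 16.1903*g^3 + 25.0307*g^2 + 19.8574*g + 8.7608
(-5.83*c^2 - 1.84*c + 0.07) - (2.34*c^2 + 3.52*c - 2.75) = -8.17*c^2 - 5.36*c + 2.82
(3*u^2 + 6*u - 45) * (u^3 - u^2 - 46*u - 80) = 3*u^5 + 3*u^4 - 189*u^3 - 471*u^2 + 1590*u + 3600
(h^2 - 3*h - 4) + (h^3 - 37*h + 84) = h^3 + h^2 - 40*h + 80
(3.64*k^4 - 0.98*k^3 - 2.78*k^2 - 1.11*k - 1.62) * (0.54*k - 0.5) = 1.9656*k^5 - 2.3492*k^4 - 1.0112*k^3 + 0.7906*k^2 - 0.3198*k + 0.81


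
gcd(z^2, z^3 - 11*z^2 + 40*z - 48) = 1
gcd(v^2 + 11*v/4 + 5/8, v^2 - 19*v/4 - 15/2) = 1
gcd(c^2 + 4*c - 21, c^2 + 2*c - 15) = c - 3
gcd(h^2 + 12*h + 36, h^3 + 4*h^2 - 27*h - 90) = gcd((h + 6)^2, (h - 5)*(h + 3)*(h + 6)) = h + 6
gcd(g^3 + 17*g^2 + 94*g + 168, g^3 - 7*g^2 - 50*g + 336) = g + 7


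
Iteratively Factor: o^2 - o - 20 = (o + 4)*(o - 5)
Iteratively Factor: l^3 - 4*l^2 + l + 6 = (l - 3)*(l^2 - l - 2) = (l - 3)*(l + 1)*(l - 2)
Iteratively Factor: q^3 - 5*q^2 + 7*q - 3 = (q - 1)*(q^2 - 4*q + 3) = (q - 1)^2*(q - 3)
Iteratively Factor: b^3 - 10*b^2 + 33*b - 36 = (b - 4)*(b^2 - 6*b + 9) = (b - 4)*(b - 3)*(b - 3)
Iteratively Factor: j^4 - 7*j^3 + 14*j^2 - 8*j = (j - 2)*(j^3 - 5*j^2 + 4*j) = (j - 4)*(j - 2)*(j^2 - j) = j*(j - 4)*(j - 2)*(j - 1)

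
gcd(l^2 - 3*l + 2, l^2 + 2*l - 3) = l - 1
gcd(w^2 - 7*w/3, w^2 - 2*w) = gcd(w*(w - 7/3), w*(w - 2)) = w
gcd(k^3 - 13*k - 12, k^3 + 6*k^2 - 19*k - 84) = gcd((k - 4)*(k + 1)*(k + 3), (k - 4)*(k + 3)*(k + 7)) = k^2 - k - 12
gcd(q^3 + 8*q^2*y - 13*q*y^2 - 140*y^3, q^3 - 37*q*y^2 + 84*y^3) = -q^2 - 3*q*y + 28*y^2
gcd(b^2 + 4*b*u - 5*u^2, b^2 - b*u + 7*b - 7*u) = -b + u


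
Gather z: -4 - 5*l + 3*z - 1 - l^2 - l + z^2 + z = -l^2 - 6*l + z^2 + 4*z - 5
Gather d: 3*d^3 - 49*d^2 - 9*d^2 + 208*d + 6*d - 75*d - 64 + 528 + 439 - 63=3*d^3 - 58*d^2 + 139*d + 840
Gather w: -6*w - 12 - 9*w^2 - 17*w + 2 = -9*w^2 - 23*w - 10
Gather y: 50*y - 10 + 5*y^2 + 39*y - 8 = 5*y^2 + 89*y - 18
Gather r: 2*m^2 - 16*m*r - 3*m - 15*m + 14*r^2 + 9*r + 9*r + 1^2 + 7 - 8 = 2*m^2 - 18*m + 14*r^2 + r*(18 - 16*m)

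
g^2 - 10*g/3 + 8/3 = (g - 2)*(g - 4/3)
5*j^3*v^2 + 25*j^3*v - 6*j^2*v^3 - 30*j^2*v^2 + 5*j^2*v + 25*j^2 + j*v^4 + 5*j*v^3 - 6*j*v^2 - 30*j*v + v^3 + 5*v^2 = (-5*j + v)*(-j + v)*(v + 5)*(j*v + 1)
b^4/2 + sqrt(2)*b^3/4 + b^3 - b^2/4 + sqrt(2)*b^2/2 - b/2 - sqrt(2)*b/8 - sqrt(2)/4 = (b/2 + 1)*(b - sqrt(2)/2)*(b + sqrt(2)/2)^2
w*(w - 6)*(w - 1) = w^3 - 7*w^2 + 6*w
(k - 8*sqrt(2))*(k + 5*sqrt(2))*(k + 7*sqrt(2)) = k^3 + 4*sqrt(2)*k^2 - 122*k - 560*sqrt(2)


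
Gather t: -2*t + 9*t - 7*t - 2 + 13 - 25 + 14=0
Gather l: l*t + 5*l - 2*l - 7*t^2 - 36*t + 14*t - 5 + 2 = l*(t + 3) - 7*t^2 - 22*t - 3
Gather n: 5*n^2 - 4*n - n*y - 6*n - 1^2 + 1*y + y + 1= 5*n^2 + n*(-y - 10) + 2*y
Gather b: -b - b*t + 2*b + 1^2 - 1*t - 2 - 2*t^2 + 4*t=b*(1 - t) - 2*t^2 + 3*t - 1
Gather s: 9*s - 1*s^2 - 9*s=-s^2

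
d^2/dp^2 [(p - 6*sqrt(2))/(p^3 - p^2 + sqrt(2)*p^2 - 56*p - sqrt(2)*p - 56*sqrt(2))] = 2*(-(p - 6*sqrt(2))*(-3*p^2 - 2*sqrt(2)*p + 2*p + sqrt(2) + 56)^2 + (-3*p^2 - 2*sqrt(2)*p + 2*p - (p - 6*sqrt(2))*(3*p - 1 + sqrt(2)) + sqrt(2) + 56)*(-p^3 - sqrt(2)*p^2 + p^2 + sqrt(2)*p + 56*p + 56*sqrt(2)))/(-p^3 - sqrt(2)*p^2 + p^2 + sqrt(2)*p + 56*p + 56*sqrt(2))^3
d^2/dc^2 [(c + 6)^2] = 2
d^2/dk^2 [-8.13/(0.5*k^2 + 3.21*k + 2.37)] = 8.13*(0.5*k^2 + 3.21*k - (1.0*k + 3.21)*(2.0*k + 6.42) + 2.37)/(0.5*k^2 + 3.21*k + 2.37)^3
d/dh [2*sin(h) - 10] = 2*cos(h)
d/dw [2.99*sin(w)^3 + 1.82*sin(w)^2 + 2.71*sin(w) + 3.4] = (8.97*sin(w)^2 + 3.64*sin(w) + 2.71)*cos(w)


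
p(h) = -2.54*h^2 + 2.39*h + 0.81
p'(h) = 2.39 - 5.08*h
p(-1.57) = -9.20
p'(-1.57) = 10.37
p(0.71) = 1.23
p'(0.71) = -1.22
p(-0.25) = 0.05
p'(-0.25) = 3.66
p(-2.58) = -22.26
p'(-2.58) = 15.50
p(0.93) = 0.84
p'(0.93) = -2.33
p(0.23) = 1.23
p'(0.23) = 1.22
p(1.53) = -1.48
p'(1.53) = -5.38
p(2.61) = -10.25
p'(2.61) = -10.87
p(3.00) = -14.88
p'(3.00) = -12.85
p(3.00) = -14.88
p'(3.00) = -12.85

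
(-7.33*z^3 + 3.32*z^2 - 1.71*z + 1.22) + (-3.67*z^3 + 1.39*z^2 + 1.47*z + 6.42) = -11.0*z^3 + 4.71*z^2 - 0.24*z + 7.64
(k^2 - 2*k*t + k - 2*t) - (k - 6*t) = k^2 - 2*k*t + 4*t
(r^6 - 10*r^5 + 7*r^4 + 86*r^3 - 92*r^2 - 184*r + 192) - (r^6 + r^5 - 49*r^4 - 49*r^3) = -11*r^5 + 56*r^4 + 135*r^3 - 92*r^2 - 184*r + 192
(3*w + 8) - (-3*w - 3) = 6*w + 11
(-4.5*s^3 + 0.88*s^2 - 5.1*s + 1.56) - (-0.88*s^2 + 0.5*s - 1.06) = -4.5*s^3 + 1.76*s^2 - 5.6*s + 2.62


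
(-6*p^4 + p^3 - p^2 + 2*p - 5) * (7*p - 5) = -42*p^5 + 37*p^4 - 12*p^3 + 19*p^2 - 45*p + 25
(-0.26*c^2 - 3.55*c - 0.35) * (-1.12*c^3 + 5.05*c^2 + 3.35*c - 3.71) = 0.2912*c^5 + 2.663*c^4 - 18.4065*c^3 - 12.6954*c^2 + 11.998*c + 1.2985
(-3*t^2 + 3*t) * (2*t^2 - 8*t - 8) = -6*t^4 + 30*t^3 - 24*t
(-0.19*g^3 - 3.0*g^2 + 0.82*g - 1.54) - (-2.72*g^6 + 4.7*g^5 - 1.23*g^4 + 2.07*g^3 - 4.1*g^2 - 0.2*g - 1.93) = 2.72*g^6 - 4.7*g^5 + 1.23*g^4 - 2.26*g^3 + 1.1*g^2 + 1.02*g + 0.39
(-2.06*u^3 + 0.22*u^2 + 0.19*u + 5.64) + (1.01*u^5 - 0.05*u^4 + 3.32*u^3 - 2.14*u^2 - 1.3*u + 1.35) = 1.01*u^5 - 0.05*u^4 + 1.26*u^3 - 1.92*u^2 - 1.11*u + 6.99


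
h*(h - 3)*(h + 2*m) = h^3 + 2*h^2*m - 3*h^2 - 6*h*m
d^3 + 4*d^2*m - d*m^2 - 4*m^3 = (d - m)*(d + m)*(d + 4*m)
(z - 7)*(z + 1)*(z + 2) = z^3 - 4*z^2 - 19*z - 14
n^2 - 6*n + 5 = (n - 5)*(n - 1)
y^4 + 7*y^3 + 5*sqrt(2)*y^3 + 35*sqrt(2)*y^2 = y^2*(y + 7)*(y + 5*sqrt(2))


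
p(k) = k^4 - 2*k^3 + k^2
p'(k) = 4*k^3 - 6*k^2 + 2*k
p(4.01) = 145.69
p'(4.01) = 169.46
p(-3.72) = 308.30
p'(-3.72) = -296.39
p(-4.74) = 740.25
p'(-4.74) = -570.27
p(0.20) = 0.03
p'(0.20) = 0.19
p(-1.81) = 25.87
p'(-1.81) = -47.00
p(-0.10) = 0.01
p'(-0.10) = -0.26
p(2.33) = 9.60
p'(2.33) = 22.68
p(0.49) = 0.06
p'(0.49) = 0.01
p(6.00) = 900.00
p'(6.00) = 660.00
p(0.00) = 0.00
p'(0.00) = 0.00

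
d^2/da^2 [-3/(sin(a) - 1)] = 3*(sin(a) + 2)/(sin(a) - 1)^2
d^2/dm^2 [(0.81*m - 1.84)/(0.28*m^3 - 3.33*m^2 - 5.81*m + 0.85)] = (0.381024*m^5 - 6.262536*m^4 + 48.04929*m^3 - 106.774944*m^2 - 197.210442*m - 126.638318)/(0.021952*m^9 - 0.783216*m^8 + 7.948164*m^7 - 4.222653*m^6 - 169.679643*m^5 - 317.243424*m^4 - 96.844811*m^3 + 78.86028*m^2 - 12.593175*m + 0.614125)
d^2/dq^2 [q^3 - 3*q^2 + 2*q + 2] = 6*q - 6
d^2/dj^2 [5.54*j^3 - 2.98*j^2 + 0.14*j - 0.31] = 33.24*j - 5.96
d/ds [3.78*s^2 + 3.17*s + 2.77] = 7.56*s + 3.17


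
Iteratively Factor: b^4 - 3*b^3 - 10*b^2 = (b)*(b^3 - 3*b^2 - 10*b) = b*(b + 2)*(b^2 - 5*b) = b^2*(b + 2)*(b - 5)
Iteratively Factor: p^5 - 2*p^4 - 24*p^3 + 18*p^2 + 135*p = (p - 3)*(p^4 + p^3 - 21*p^2 - 45*p) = p*(p - 3)*(p^3 + p^2 - 21*p - 45) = p*(p - 3)*(p + 3)*(p^2 - 2*p - 15) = p*(p - 3)*(p + 3)^2*(p - 5)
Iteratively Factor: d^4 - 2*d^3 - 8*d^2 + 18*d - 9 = (d - 1)*(d^3 - d^2 - 9*d + 9) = (d - 3)*(d - 1)*(d^2 + 2*d - 3) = (d - 3)*(d - 1)^2*(d + 3)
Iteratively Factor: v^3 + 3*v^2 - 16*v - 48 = (v + 4)*(v^2 - v - 12) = (v + 3)*(v + 4)*(v - 4)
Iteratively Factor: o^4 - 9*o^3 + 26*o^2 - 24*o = (o - 2)*(o^3 - 7*o^2 + 12*o) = (o - 3)*(o - 2)*(o^2 - 4*o) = (o - 4)*(o - 3)*(o - 2)*(o)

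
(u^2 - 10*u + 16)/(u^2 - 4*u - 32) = (u - 2)/(u + 4)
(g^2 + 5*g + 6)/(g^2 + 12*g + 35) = (g^2 + 5*g + 6)/(g^2 + 12*g + 35)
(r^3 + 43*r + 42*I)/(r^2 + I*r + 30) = (r^2 - 6*I*r + 7)/(r - 5*I)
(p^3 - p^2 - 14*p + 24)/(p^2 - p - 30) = (-p^3 + p^2 + 14*p - 24)/(-p^2 + p + 30)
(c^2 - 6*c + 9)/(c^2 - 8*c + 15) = (c - 3)/(c - 5)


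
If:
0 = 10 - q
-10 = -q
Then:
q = 10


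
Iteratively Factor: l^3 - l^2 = (l)*(l^2 - l) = l^2*(l - 1)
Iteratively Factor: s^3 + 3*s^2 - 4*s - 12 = (s + 2)*(s^2 + s - 6) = (s + 2)*(s + 3)*(s - 2)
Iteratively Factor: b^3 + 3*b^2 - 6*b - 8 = (b + 4)*(b^2 - b - 2) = (b + 1)*(b + 4)*(b - 2)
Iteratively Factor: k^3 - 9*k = (k)*(k^2 - 9) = k*(k + 3)*(k - 3)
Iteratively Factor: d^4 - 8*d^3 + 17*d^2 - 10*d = (d - 2)*(d^3 - 6*d^2 + 5*d) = (d - 5)*(d - 2)*(d^2 - d) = (d - 5)*(d - 2)*(d - 1)*(d)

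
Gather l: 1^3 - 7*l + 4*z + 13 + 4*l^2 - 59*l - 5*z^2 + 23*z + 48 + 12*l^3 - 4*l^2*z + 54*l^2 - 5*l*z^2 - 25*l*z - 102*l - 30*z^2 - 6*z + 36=12*l^3 + l^2*(58 - 4*z) + l*(-5*z^2 - 25*z - 168) - 35*z^2 + 21*z + 98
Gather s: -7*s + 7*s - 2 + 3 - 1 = 0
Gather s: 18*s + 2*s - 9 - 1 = 20*s - 10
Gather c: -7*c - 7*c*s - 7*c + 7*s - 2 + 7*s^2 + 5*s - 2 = c*(-7*s - 14) + 7*s^2 + 12*s - 4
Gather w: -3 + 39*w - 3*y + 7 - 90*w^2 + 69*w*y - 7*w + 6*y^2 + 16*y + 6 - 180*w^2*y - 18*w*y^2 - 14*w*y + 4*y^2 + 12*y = w^2*(-180*y - 90) + w*(-18*y^2 + 55*y + 32) + 10*y^2 + 25*y + 10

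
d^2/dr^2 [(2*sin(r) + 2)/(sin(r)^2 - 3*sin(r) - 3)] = 2*(-sin(r)^5 - 7*sin(r)^4 - 7*sin(r)^3 - 6*sin(r)^2 + 6)/(sin(r)^2 - 3*sin(r) - 3)^3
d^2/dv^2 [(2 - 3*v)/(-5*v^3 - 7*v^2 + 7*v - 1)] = 2*(225*v^5 + 15*v^4 - 308*v^3 - 174*v^2 + 261*v - 63)/(125*v^9 + 525*v^8 + 210*v^7 - 1052*v^6 - 84*v^5 + 966*v^4 - 622*v^3 + 168*v^2 - 21*v + 1)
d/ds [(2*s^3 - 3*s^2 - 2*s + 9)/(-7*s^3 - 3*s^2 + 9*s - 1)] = (-27*s^4 + 8*s^3 + 150*s^2 + 60*s - 79)/(49*s^6 + 42*s^5 - 117*s^4 - 40*s^3 + 87*s^2 - 18*s + 1)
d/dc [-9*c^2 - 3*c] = -18*c - 3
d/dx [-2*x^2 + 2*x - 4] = 2 - 4*x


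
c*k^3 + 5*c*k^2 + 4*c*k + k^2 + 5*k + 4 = (k + 1)*(k + 4)*(c*k + 1)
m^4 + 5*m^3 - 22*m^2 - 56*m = m*(m - 4)*(m + 2)*(m + 7)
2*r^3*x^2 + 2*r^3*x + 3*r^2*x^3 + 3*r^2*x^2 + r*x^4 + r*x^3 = x*(r + x)*(2*r + x)*(r*x + r)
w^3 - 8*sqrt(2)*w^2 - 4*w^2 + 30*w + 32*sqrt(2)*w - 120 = (w - 4)*(w - 5*sqrt(2))*(w - 3*sqrt(2))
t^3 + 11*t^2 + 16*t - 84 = (t - 2)*(t + 6)*(t + 7)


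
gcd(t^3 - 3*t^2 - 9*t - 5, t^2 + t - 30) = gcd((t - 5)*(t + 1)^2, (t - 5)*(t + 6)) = t - 5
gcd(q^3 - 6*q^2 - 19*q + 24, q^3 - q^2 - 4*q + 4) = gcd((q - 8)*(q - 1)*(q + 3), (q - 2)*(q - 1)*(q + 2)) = q - 1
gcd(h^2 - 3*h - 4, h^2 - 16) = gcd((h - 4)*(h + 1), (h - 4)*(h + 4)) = h - 4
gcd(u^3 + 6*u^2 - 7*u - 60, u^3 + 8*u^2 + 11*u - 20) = u^2 + 9*u + 20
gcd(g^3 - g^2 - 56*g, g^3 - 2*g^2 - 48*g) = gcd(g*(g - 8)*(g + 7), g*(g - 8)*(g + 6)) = g^2 - 8*g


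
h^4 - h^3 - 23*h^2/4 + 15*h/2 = h*(h - 2)*(h - 3/2)*(h + 5/2)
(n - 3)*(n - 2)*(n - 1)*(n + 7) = n^4 + n^3 - 31*n^2 + 71*n - 42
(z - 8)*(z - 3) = z^2 - 11*z + 24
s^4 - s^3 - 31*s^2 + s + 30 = (s - 6)*(s - 1)*(s + 1)*(s + 5)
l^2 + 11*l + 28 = (l + 4)*(l + 7)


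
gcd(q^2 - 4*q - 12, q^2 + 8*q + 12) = q + 2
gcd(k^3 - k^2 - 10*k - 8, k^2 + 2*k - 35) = 1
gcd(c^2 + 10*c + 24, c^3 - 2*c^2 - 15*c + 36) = c + 4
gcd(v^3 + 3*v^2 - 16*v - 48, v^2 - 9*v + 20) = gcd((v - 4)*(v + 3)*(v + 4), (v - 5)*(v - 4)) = v - 4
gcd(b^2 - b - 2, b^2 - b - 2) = b^2 - b - 2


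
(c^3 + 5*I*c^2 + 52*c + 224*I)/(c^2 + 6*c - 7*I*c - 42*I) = (c^2 + 12*I*c - 32)/(c + 6)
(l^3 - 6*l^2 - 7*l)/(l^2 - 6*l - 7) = l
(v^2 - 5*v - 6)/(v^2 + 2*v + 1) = (v - 6)/(v + 1)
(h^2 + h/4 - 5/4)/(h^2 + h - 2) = (h + 5/4)/(h + 2)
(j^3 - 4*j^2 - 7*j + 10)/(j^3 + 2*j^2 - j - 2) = (j - 5)/(j + 1)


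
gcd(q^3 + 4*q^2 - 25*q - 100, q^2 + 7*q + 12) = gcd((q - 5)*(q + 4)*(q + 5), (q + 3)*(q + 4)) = q + 4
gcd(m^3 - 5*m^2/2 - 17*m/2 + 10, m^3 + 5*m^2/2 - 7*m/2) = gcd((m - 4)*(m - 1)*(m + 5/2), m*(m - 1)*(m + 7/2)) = m - 1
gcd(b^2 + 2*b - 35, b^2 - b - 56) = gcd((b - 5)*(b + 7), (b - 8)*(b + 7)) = b + 7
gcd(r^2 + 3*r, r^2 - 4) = 1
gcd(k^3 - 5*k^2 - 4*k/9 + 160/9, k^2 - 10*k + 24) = k - 4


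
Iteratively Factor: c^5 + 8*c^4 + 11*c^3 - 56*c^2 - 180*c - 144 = (c - 3)*(c^4 + 11*c^3 + 44*c^2 + 76*c + 48) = (c - 3)*(c + 4)*(c^3 + 7*c^2 + 16*c + 12) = (c - 3)*(c + 2)*(c + 4)*(c^2 + 5*c + 6) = (c - 3)*(c + 2)*(c + 3)*(c + 4)*(c + 2)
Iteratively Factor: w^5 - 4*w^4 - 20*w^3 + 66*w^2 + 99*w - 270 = (w - 5)*(w^4 + w^3 - 15*w^2 - 9*w + 54) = (w - 5)*(w + 3)*(w^3 - 2*w^2 - 9*w + 18) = (w - 5)*(w - 3)*(w + 3)*(w^2 + w - 6) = (w - 5)*(w - 3)*(w + 3)^2*(w - 2)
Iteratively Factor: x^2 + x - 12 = (x - 3)*(x + 4)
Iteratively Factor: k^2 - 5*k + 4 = (k - 4)*(k - 1)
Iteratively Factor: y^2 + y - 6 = (y - 2)*(y + 3)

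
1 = 1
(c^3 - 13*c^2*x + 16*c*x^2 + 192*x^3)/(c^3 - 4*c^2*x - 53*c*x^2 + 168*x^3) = (-c^2 + 5*c*x + 24*x^2)/(-c^2 - 4*c*x + 21*x^2)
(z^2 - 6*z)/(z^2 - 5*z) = (z - 6)/(z - 5)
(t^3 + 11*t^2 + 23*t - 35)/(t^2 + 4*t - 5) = t + 7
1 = 1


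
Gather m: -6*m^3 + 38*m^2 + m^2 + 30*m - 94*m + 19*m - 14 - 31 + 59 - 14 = -6*m^3 + 39*m^2 - 45*m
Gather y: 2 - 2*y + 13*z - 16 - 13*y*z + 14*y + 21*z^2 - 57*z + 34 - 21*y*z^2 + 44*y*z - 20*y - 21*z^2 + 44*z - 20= y*(-21*z^2 + 31*z - 8)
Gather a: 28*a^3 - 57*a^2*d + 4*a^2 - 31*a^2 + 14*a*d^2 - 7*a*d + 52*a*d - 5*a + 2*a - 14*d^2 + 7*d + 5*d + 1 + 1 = 28*a^3 + a^2*(-57*d - 27) + a*(14*d^2 + 45*d - 3) - 14*d^2 + 12*d + 2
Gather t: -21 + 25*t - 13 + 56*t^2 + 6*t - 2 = 56*t^2 + 31*t - 36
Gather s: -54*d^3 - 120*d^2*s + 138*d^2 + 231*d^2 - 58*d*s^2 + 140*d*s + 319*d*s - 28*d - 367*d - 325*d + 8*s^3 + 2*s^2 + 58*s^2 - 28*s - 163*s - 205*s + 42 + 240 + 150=-54*d^3 + 369*d^2 - 720*d + 8*s^3 + s^2*(60 - 58*d) + s*(-120*d^2 + 459*d - 396) + 432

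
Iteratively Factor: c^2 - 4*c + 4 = (c - 2)*(c - 2)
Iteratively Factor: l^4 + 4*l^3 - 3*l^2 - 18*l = (l)*(l^3 + 4*l^2 - 3*l - 18) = l*(l - 2)*(l^2 + 6*l + 9) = l*(l - 2)*(l + 3)*(l + 3)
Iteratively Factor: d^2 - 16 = (d + 4)*(d - 4)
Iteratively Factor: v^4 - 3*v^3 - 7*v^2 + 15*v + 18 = (v - 3)*(v^3 - 7*v - 6) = (v - 3)*(v + 1)*(v^2 - v - 6) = (v - 3)*(v + 1)*(v + 2)*(v - 3)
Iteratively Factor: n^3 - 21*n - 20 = (n - 5)*(n^2 + 5*n + 4) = (n - 5)*(n + 1)*(n + 4)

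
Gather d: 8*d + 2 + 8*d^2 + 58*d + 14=8*d^2 + 66*d + 16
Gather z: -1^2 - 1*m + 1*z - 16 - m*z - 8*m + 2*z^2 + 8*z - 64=-9*m + 2*z^2 + z*(9 - m) - 81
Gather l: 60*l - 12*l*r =l*(60 - 12*r)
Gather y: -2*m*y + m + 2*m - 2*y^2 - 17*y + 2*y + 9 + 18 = 3*m - 2*y^2 + y*(-2*m - 15) + 27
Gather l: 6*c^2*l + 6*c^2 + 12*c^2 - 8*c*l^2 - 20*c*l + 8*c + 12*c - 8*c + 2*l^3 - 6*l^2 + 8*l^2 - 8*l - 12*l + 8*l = 18*c^2 + 12*c + 2*l^3 + l^2*(2 - 8*c) + l*(6*c^2 - 20*c - 12)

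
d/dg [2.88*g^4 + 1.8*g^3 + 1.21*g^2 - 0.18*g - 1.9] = 11.52*g^3 + 5.4*g^2 + 2.42*g - 0.18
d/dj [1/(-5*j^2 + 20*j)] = 2*(j - 2)/(5*j^2*(j - 4)^2)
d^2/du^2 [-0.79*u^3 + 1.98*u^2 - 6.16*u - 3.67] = 3.96 - 4.74*u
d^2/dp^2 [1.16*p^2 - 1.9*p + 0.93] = 2.32000000000000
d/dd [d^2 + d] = 2*d + 1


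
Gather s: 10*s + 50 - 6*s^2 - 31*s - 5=-6*s^2 - 21*s + 45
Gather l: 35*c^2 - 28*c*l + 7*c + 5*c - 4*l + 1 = 35*c^2 + 12*c + l*(-28*c - 4) + 1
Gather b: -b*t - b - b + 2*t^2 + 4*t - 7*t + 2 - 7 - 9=b*(-t - 2) + 2*t^2 - 3*t - 14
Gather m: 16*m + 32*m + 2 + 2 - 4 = 48*m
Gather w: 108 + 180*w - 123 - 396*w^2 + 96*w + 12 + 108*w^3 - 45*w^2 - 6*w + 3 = 108*w^3 - 441*w^2 + 270*w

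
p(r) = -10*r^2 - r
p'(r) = -20*r - 1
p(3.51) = -126.71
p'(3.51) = -71.20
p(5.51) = -309.11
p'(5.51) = -111.20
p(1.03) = -11.64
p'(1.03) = -21.60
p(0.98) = -10.58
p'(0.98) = -20.60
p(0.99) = -10.79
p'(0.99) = -20.80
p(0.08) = -0.14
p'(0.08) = -2.60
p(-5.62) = -310.22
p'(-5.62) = 111.40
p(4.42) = -199.78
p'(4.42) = -89.40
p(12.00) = -1452.00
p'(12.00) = -241.00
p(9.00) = -819.00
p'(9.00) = -181.00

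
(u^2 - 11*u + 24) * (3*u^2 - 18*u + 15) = 3*u^4 - 51*u^3 + 285*u^2 - 597*u + 360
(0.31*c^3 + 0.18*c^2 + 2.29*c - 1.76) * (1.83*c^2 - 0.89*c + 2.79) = 0.5673*c^5 + 0.0535*c^4 + 4.8954*c^3 - 4.7567*c^2 + 7.9555*c - 4.9104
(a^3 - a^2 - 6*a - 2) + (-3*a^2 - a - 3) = a^3 - 4*a^2 - 7*a - 5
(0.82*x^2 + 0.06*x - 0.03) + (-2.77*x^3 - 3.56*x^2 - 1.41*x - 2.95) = -2.77*x^3 - 2.74*x^2 - 1.35*x - 2.98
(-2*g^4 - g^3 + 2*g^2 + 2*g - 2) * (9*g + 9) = -18*g^5 - 27*g^4 + 9*g^3 + 36*g^2 - 18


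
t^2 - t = t*(t - 1)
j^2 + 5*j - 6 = (j - 1)*(j + 6)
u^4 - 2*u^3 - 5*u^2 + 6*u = u*(u - 3)*(u - 1)*(u + 2)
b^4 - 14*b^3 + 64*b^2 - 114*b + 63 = (b - 7)*(b - 3)^2*(b - 1)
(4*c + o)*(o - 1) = 4*c*o - 4*c + o^2 - o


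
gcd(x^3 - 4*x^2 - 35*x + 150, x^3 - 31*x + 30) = x^2 + x - 30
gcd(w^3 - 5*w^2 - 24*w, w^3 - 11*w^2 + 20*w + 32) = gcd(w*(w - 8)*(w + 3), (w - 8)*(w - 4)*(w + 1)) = w - 8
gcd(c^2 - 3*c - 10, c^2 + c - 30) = c - 5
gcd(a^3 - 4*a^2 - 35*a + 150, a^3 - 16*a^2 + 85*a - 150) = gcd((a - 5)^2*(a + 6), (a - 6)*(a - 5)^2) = a^2 - 10*a + 25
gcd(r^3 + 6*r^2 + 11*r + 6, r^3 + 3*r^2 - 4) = r + 2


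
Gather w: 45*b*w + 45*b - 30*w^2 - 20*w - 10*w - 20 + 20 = 45*b - 30*w^2 + w*(45*b - 30)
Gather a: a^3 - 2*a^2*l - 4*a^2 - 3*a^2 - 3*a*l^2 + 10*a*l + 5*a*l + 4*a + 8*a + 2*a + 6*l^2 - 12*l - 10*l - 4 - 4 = a^3 + a^2*(-2*l - 7) + a*(-3*l^2 + 15*l + 14) + 6*l^2 - 22*l - 8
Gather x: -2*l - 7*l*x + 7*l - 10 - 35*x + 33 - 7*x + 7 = 5*l + x*(-7*l - 42) + 30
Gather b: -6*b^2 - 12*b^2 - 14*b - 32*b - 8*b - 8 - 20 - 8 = -18*b^2 - 54*b - 36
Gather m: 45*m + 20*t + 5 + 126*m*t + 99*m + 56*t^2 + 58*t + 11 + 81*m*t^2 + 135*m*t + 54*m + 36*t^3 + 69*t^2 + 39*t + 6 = m*(81*t^2 + 261*t + 198) + 36*t^3 + 125*t^2 + 117*t + 22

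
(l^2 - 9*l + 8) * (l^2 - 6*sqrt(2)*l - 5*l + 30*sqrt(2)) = l^4 - 14*l^3 - 6*sqrt(2)*l^3 + 53*l^2 + 84*sqrt(2)*l^2 - 318*sqrt(2)*l - 40*l + 240*sqrt(2)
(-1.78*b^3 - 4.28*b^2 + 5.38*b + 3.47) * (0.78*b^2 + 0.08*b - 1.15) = -1.3884*b^5 - 3.4808*b^4 + 5.901*b^3 + 8.059*b^2 - 5.9094*b - 3.9905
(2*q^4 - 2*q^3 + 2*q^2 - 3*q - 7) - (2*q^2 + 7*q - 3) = 2*q^4 - 2*q^3 - 10*q - 4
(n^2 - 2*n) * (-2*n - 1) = -2*n^3 + 3*n^2 + 2*n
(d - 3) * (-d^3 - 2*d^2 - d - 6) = -d^4 + d^3 + 5*d^2 - 3*d + 18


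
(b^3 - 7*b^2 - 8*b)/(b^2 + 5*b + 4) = b*(b - 8)/(b + 4)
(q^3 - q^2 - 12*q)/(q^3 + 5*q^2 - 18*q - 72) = q/(q + 6)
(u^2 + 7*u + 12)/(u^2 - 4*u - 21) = (u + 4)/(u - 7)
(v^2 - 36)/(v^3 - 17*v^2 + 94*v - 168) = (v + 6)/(v^2 - 11*v + 28)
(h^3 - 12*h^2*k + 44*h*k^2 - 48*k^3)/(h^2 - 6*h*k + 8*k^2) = h - 6*k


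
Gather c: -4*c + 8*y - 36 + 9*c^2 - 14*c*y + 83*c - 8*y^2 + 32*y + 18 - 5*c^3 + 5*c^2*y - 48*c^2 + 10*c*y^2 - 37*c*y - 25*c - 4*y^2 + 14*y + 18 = -5*c^3 + c^2*(5*y - 39) + c*(10*y^2 - 51*y + 54) - 12*y^2 + 54*y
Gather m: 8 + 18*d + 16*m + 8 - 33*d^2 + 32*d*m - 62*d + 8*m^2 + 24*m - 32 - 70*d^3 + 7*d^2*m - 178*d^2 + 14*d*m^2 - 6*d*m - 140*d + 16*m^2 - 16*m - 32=-70*d^3 - 211*d^2 - 184*d + m^2*(14*d + 24) + m*(7*d^2 + 26*d + 24) - 48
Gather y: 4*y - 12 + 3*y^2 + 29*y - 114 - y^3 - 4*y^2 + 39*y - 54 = -y^3 - y^2 + 72*y - 180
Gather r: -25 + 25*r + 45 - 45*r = 20 - 20*r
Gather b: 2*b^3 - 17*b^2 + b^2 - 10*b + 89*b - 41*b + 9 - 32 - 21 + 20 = 2*b^3 - 16*b^2 + 38*b - 24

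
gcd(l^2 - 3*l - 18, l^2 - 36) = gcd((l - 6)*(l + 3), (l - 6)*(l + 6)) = l - 6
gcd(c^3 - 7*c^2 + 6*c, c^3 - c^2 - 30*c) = c^2 - 6*c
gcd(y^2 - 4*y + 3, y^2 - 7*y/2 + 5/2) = y - 1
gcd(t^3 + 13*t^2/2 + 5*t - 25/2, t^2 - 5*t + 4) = t - 1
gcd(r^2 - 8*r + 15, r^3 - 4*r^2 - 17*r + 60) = r^2 - 8*r + 15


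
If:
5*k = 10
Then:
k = 2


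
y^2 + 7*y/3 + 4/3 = (y + 1)*(y + 4/3)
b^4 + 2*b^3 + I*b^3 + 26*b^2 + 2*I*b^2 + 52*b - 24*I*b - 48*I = (b + 2)*(b - 4*I)*(b - I)*(b + 6*I)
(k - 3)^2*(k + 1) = k^3 - 5*k^2 + 3*k + 9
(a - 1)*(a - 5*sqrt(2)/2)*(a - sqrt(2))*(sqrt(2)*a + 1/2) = sqrt(2)*a^4 - 13*a^3/2 - sqrt(2)*a^3 + 13*sqrt(2)*a^2/4 + 13*a^2/2 - 13*sqrt(2)*a/4 + 5*a/2 - 5/2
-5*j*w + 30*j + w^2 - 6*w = (-5*j + w)*(w - 6)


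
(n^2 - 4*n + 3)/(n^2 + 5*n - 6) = (n - 3)/(n + 6)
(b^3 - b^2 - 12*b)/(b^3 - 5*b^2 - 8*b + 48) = b/(b - 4)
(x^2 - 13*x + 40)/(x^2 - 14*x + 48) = (x - 5)/(x - 6)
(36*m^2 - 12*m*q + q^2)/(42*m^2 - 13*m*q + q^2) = (-6*m + q)/(-7*m + q)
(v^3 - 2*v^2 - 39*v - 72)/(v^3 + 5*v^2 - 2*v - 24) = (v^2 - 5*v - 24)/(v^2 + 2*v - 8)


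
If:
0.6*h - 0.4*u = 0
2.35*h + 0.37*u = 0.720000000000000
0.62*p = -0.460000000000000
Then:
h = 0.25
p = -0.74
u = 0.37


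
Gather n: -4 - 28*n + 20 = 16 - 28*n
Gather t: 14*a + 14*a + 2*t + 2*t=28*a + 4*t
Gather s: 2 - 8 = -6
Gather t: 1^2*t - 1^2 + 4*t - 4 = 5*t - 5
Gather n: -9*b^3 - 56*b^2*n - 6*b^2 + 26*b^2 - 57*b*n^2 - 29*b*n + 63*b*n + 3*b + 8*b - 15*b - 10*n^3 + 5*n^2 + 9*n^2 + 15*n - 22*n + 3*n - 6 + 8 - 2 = -9*b^3 + 20*b^2 - 4*b - 10*n^3 + n^2*(14 - 57*b) + n*(-56*b^2 + 34*b - 4)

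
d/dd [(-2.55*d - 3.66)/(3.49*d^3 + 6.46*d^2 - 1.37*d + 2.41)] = (17.799*d^3 + 54.7932*d^2 + 47.2872*d - 11.1597)/(12.1801*d^6 + 45.0908*d^5 + 32.169*d^4 - 0.878599999999999*d^3 + 33.0141*d^2 - 6.6034*d + 5.8081)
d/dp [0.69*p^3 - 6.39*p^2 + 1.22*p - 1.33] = 2.07*p^2 - 12.78*p + 1.22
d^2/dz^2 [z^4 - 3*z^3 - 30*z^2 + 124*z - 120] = 12*z^2 - 18*z - 60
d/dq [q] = 1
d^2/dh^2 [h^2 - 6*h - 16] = 2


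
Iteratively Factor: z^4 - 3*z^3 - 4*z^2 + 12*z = (z)*(z^3 - 3*z^2 - 4*z + 12) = z*(z + 2)*(z^2 - 5*z + 6) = z*(z - 3)*(z + 2)*(z - 2)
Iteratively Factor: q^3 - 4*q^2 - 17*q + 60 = (q - 3)*(q^2 - q - 20) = (q - 3)*(q + 4)*(q - 5)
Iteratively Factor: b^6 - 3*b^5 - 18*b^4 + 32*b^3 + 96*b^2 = (b - 4)*(b^5 + b^4 - 14*b^3 - 24*b^2) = (b - 4)^2*(b^4 + 5*b^3 + 6*b^2) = (b - 4)^2*(b + 3)*(b^3 + 2*b^2) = b*(b - 4)^2*(b + 3)*(b^2 + 2*b) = b*(b - 4)^2*(b + 2)*(b + 3)*(b)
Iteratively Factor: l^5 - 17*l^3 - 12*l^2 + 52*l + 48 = (l + 3)*(l^4 - 3*l^3 - 8*l^2 + 12*l + 16) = (l + 2)*(l + 3)*(l^3 - 5*l^2 + 2*l + 8) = (l + 1)*(l + 2)*(l + 3)*(l^2 - 6*l + 8) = (l - 2)*(l + 1)*(l + 2)*(l + 3)*(l - 4)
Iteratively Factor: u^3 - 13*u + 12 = (u + 4)*(u^2 - 4*u + 3) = (u - 1)*(u + 4)*(u - 3)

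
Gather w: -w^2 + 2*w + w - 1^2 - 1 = -w^2 + 3*w - 2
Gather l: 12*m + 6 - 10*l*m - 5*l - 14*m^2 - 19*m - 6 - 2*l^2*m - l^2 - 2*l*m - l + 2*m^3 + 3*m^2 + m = l^2*(-2*m - 1) + l*(-12*m - 6) + 2*m^3 - 11*m^2 - 6*m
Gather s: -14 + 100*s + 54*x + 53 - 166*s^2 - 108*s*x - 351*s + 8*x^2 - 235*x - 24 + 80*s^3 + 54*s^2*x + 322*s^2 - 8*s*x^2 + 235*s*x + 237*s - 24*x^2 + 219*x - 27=80*s^3 + s^2*(54*x + 156) + s*(-8*x^2 + 127*x - 14) - 16*x^2 + 38*x - 12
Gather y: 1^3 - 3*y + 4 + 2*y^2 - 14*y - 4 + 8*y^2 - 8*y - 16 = 10*y^2 - 25*y - 15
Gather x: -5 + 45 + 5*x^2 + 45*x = 5*x^2 + 45*x + 40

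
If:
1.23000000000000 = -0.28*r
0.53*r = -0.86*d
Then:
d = 2.71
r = -4.39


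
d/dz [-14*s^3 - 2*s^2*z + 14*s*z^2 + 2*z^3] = -2*s^2 + 28*s*z + 6*z^2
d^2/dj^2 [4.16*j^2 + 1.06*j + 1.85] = 8.32000000000000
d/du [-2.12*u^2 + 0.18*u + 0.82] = 0.18 - 4.24*u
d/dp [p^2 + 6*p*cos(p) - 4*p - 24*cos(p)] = -6*p*sin(p) + 2*p + 24*sin(p) + 6*cos(p) - 4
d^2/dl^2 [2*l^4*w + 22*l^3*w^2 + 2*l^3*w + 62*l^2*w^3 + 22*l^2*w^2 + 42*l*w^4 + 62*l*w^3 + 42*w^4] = 4*w*(6*l^2 + 33*l*w + 3*l + 31*w^2 + 11*w)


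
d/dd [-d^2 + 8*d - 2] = 8 - 2*d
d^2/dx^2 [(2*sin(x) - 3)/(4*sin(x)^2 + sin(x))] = (-32*sin(x)^2 + 200*sin(x) + 100 - 285/sin(x) - 72/sin(x)^2 - 6/sin(x)^3)/(4*sin(x) + 1)^3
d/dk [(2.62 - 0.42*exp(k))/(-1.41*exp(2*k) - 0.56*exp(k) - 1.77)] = (-0.5922*exp(2*k) + 7.3884*exp(k) + 2.2106)*exp(k)/(1.9881*exp(4*k) + 1.5792*exp(3*k) + 5.305*exp(2*k) + 1.9824*exp(k) + 3.1329)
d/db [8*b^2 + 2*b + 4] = 16*b + 2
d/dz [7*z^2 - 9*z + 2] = 14*z - 9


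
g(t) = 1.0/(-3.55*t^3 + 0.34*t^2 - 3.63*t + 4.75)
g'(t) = 1.0*(10.65*t^2 - 0.68*t + 3.63)/(-3.55*t^3 + 0.34*t^2 - 3.63*t + 4.75)^2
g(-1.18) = 0.07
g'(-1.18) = 0.08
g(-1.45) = 0.05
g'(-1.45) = 0.06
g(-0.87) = 0.10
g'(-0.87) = 0.11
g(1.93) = -0.04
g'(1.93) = 0.06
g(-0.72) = 0.11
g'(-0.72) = 0.12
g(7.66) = -0.00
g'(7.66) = 0.00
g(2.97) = -0.01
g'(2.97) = 0.01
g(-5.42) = 0.00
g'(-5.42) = 0.00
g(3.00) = -0.01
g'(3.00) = 0.01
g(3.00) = -0.01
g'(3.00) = 0.01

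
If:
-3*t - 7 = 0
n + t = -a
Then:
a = 7/3 - n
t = -7/3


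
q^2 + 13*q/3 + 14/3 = (q + 2)*(q + 7/3)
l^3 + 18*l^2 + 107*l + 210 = (l + 5)*(l + 6)*(l + 7)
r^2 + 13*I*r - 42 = (r + 6*I)*(r + 7*I)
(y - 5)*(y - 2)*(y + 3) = y^3 - 4*y^2 - 11*y + 30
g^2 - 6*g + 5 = (g - 5)*(g - 1)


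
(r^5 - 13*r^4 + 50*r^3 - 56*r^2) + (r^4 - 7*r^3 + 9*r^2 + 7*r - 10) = r^5 - 12*r^4 + 43*r^3 - 47*r^2 + 7*r - 10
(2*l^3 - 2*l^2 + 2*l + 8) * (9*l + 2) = 18*l^4 - 14*l^3 + 14*l^2 + 76*l + 16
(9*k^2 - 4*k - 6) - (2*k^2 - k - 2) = 7*k^2 - 3*k - 4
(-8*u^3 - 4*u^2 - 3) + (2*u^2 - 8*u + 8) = -8*u^3 - 2*u^2 - 8*u + 5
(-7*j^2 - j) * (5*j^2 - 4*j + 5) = -35*j^4 + 23*j^3 - 31*j^2 - 5*j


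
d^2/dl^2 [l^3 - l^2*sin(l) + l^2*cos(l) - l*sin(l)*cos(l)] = -sqrt(2)*l^2*cos(l + pi/4) + 2*l*sin(2*l) - 4*sqrt(2)*l*sin(l + pi/4) + 6*l - 2*cos(2*l) + 2*sqrt(2)*cos(l + pi/4)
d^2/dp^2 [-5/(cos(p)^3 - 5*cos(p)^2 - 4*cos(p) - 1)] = 5*((13*cos(p) + 40*cos(2*p) - 9*cos(3*p))*(-cos(p)^3 + 5*cos(p)^2 + 4*cos(p) + 1)/4 + 2*(-3*cos(p)^2 + 10*cos(p) + 4)^2*sin(p)^2)/(-cos(p)^3 + 5*cos(p)^2 + 4*cos(p) + 1)^3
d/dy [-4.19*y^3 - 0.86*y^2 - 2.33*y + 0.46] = -12.57*y^2 - 1.72*y - 2.33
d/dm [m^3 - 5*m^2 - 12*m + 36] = 3*m^2 - 10*m - 12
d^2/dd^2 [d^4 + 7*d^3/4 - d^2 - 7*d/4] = 12*d^2 + 21*d/2 - 2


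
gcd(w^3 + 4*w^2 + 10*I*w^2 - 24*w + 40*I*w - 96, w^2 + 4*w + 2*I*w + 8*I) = w + 4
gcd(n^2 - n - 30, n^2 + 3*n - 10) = n + 5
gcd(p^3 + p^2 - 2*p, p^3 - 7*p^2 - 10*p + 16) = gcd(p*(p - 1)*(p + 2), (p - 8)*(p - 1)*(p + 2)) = p^2 + p - 2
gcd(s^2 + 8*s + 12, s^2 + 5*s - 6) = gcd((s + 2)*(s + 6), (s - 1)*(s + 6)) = s + 6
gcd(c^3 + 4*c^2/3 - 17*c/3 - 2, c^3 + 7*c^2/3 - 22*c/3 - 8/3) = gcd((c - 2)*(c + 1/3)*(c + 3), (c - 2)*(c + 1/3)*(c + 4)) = c^2 - 5*c/3 - 2/3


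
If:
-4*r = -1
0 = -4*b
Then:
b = 0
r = 1/4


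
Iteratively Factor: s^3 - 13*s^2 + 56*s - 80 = (s - 5)*(s^2 - 8*s + 16) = (s - 5)*(s - 4)*(s - 4)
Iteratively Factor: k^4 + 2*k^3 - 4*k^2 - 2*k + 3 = (k + 3)*(k^3 - k^2 - k + 1) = (k - 1)*(k + 3)*(k^2 - 1) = (k - 1)^2*(k + 3)*(k + 1)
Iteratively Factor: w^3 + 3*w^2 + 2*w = (w + 2)*(w^2 + w) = w*(w + 2)*(w + 1)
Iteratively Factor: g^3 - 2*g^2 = (g - 2)*(g^2) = g*(g - 2)*(g)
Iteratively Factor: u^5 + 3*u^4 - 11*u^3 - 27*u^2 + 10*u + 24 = (u + 4)*(u^4 - u^3 - 7*u^2 + u + 6) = (u + 1)*(u + 4)*(u^3 - 2*u^2 - 5*u + 6) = (u - 3)*(u + 1)*(u + 4)*(u^2 + u - 2) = (u - 3)*(u - 1)*(u + 1)*(u + 4)*(u + 2)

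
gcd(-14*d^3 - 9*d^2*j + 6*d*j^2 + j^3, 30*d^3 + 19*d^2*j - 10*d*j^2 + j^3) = d + j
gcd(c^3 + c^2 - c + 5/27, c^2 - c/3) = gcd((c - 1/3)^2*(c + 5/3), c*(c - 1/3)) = c - 1/3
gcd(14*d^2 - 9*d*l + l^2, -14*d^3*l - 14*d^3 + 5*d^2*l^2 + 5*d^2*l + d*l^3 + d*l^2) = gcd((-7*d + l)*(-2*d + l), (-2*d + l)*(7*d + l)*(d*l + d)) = 2*d - l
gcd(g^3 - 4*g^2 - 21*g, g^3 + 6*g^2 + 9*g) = g^2 + 3*g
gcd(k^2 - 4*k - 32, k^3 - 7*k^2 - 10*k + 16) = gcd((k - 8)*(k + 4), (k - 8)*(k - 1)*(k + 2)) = k - 8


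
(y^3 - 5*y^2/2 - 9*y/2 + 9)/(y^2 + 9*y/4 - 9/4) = 2*(2*y^3 - 5*y^2 - 9*y + 18)/(4*y^2 + 9*y - 9)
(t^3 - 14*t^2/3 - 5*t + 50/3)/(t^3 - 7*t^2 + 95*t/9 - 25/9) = 3*(t + 2)/(3*t - 1)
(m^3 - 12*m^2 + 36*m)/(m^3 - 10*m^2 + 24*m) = (m - 6)/(m - 4)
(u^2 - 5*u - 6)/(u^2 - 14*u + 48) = (u + 1)/(u - 8)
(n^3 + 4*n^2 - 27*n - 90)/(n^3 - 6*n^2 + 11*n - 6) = (n^3 + 4*n^2 - 27*n - 90)/(n^3 - 6*n^2 + 11*n - 6)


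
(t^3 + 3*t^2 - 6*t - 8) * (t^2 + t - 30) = t^5 + 4*t^4 - 33*t^3 - 104*t^2 + 172*t + 240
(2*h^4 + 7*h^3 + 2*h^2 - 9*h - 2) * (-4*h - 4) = -8*h^5 - 36*h^4 - 36*h^3 + 28*h^2 + 44*h + 8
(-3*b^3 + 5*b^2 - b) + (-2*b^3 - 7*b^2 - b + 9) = -5*b^3 - 2*b^2 - 2*b + 9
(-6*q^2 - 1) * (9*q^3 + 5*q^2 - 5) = -54*q^5 - 30*q^4 - 9*q^3 + 25*q^2 + 5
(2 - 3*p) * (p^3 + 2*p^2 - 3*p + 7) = -3*p^4 - 4*p^3 + 13*p^2 - 27*p + 14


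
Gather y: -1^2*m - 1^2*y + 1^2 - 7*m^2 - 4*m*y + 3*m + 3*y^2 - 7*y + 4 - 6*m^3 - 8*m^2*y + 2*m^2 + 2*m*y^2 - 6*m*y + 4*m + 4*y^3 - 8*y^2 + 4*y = -6*m^3 - 5*m^2 + 6*m + 4*y^3 + y^2*(2*m - 5) + y*(-8*m^2 - 10*m - 4) + 5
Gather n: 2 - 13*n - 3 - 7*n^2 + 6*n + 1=-7*n^2 - 7*n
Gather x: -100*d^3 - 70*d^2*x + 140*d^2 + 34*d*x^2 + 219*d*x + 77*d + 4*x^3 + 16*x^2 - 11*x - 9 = -100*d^3 + 140*d^2 + 77*d + 4*x^3 + x^2*(34*d + 16) + x*(-70*d^2 + 219*d - 11) - 9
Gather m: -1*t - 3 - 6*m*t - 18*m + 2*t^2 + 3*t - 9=m*(-6*t - 18) + 2*t^2 + 2*t - 12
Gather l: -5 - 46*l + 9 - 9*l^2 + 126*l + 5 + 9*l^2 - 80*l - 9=0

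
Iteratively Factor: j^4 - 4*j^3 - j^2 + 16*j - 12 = (j - 2)*(j^3 - 2*j^2 - 5*j + 6) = (j - 2)*(j - 1)*(j^2 - j - 6) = (j - 2)*(j - 1)*(j + 2)*(j - 3)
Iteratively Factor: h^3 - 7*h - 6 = (h + 1)*(h^2 - h - 6) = (h - 3)*(h + 1)*(h + 2)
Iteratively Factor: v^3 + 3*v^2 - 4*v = (v + 4)*(v^2 - v) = v*(v + 4)*(v - 1)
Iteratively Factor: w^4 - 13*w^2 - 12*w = (w + 3)*(w^3 - 3*w^2 - 4*w) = (w - 4)*(w + 3)*(w^2 + w) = w*(w - 4)*(w + 3)*(w + 1)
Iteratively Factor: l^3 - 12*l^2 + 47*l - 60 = (l - 3)*(l^2 - 9*l + 20) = (l - 4)*(l - 3)*(l - 5)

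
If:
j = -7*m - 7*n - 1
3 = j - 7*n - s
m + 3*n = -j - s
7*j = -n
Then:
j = 11/129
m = 19/43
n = -77/129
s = 163/129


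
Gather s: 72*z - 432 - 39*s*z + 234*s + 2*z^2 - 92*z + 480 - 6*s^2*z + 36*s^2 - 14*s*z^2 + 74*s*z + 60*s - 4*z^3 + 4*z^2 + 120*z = s^2*(36 - 6*z) + s*(-14*z^2 + 35*z + 294) - 4*z^3 + 6*z^2 + 100*z + 48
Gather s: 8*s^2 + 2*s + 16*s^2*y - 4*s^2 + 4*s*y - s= s^2*(16*y + 4) + s*(4*y + 1)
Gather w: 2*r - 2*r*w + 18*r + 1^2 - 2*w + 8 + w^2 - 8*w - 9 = 20*r + w^2 + w*(-2*r - 10)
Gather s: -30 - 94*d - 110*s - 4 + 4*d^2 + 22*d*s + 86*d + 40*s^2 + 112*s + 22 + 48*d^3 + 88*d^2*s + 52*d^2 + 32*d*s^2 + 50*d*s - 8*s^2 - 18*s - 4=48*d^3 + 56*d^2 - 8*d + s^2*(32*d + 32) + s*(88*d^2 + 72*d - 16) - 16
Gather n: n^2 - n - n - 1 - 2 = n^2 - 2*n - 3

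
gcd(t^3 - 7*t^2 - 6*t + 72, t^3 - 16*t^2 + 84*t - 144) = t^2 - 10*t + 24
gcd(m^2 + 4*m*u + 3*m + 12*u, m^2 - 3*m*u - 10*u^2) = 1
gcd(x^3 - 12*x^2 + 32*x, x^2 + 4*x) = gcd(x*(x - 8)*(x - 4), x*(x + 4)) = x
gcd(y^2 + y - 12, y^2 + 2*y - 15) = y - 3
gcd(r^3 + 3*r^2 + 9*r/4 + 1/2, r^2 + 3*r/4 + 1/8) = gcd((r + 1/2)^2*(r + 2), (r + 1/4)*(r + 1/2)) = r + 1/2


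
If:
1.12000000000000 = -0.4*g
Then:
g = -2.80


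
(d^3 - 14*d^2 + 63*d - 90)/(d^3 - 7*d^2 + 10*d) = (d^2 - 9*d + 18)/(d*(d - 2))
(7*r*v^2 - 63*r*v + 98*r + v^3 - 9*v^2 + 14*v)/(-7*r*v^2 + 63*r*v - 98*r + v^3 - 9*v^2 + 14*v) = (-7*r - v)/(7*r - v)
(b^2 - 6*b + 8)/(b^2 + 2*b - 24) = (b - 2)/(b + 6)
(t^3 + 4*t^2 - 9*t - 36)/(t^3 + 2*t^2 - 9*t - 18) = (t + 4)/(t + 2)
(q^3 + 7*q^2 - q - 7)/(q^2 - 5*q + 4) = (q^2 + 8*q + 7)/(q - 4)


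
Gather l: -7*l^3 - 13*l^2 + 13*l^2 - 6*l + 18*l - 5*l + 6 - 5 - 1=-7*l^3 + 7*l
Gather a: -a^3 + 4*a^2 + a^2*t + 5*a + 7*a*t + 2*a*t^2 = -a^3 + a^2*(t + 4) + a*(2*t^2 + 7*t + 5)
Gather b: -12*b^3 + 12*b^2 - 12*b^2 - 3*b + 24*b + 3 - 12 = -12*b^3 + 21*b - 9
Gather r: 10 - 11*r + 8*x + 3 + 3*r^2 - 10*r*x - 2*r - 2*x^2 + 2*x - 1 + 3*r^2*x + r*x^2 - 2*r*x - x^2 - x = r^2*(3*x + 3) + r*(x^2 - 12*x - 13) - 3*x^2 + 9*x + 12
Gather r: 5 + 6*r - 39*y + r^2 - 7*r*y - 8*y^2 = r^2 + r*(6 - 7*y) - 8*y^2 - 39*y + 5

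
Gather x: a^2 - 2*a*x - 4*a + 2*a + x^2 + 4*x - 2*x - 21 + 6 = a^2 - 2*a + x^2 + x*(2 - 2*a) - 15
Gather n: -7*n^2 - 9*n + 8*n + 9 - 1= -7*n^2 - n + 8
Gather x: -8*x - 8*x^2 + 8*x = -8*x^2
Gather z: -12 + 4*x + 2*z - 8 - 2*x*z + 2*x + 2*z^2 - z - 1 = 6*x + 2*z^2 + z*(1 - 2*x) - 21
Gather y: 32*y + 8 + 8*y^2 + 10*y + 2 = 8*y^2 + 42*y + 10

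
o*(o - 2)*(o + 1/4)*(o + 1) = o^4 - 3*o^3/4 - 9*o^2/4 - o/2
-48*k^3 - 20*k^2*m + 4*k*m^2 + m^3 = (-4*k + m)*(2*k + m)*(6*k + m)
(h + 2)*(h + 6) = h^2 + 8*h + 12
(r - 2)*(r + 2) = r^2 - 4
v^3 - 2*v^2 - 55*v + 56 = (v - 8)*(v - 1)*(v + 7)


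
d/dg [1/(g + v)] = -1/(g + v)^2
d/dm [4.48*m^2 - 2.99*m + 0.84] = 8.96*m - 2.99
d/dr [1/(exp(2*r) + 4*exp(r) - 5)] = 2*(-exp(r) - 2)*exp(r)/(exp(2*r) + 4*exp(r) - 5)^2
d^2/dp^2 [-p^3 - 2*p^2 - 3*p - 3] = -6*p - 4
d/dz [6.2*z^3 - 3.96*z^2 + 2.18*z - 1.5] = 18.6*z^2 - 7.92*z + 2.18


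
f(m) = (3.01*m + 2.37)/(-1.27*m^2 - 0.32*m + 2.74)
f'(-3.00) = 0.42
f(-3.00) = 0.86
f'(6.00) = 0.09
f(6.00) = -0.46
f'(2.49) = 1.36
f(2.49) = -1.66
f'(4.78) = 0.16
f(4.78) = -0.60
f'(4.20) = 0.23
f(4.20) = -0.71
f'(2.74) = 0.92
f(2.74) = -1.38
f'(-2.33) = 1.35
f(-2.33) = 1.36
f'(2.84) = 0.80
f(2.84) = -1.30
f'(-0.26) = 1.03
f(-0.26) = 0.58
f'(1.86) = 6.61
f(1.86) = -3.54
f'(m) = (2.54*m + 0.32)*(3.01*m + 2.37)/(-1.27*m^2 - 0.32*m + 2.74)^2 + 3.01/(-1.27*m^2 - 0.32*m + 2.74)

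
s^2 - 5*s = s*(s - 5)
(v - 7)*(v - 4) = v^2 - 11*v + 28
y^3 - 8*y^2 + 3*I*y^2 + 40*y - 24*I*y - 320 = (y - 8)*(y - 5*I)*(y + 8*I)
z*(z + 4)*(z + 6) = z^3 + 10*z^2 + 24*z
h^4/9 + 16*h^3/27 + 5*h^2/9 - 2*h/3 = h*(h/3 + 1)^2*(h - 2/3)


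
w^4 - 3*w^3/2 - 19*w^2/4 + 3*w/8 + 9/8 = (w - 3)*(w - 1/2)*(w + 1/2)*(w + 3/2)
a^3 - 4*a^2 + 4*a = a*(a - 2)^2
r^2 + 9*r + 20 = (r + 4)*(r + 5)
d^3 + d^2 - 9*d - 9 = (d - 3)*(d + 1)*(d + 3)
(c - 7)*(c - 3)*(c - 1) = c^3 - 11*c^2 + 31*c - 21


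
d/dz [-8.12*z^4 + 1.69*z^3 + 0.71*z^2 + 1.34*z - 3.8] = -32.48*z^3 + 5.07*z^2 + 1.42*z + 1.34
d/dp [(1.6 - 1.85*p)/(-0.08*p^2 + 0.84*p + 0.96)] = (-0.148*p^2 + 0.256*p - 3.12)/(0.0064*p^4 - 0.1344*p^3 + 0.552*p^2 + 1.6128*p + 0.9216)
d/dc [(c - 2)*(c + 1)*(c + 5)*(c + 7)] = 4*c^3 + 33*c^2 + 42*c - 59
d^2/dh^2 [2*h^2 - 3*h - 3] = 4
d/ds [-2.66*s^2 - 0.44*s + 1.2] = -5.32*s - 0.44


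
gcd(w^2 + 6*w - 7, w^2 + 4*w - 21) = w + 7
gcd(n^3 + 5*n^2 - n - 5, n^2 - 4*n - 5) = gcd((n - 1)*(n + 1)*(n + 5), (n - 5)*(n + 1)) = n + 1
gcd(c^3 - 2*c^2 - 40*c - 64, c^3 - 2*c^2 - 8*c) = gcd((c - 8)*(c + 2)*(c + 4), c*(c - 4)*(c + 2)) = c + 2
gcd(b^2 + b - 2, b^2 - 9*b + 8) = b - 1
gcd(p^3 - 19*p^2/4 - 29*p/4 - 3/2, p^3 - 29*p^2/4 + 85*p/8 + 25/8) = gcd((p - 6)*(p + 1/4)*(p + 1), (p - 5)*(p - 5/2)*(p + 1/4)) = p + 1/4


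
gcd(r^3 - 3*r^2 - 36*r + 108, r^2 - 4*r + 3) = r - 3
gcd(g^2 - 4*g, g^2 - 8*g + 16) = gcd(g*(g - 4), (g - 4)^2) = g - 4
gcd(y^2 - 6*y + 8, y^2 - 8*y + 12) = y - 2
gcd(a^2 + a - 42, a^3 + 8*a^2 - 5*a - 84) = a + 7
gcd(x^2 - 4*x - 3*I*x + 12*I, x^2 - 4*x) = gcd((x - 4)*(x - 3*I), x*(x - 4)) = x - 4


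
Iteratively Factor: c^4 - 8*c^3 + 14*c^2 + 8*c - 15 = (c - 1)*(c^3 - 7*c^2 + 7*c + 15) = (c - 5)*(c - 1)*(c^2 - 2*c - 3) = (c - 5)*(c - 1)*(c + 1)*(c - 3)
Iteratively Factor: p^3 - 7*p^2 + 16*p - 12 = (p - 2)*(p^2 - 5*p + 6) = (p - 2)^2*(p - 3)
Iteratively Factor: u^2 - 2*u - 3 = (u + 1)*(u - 3)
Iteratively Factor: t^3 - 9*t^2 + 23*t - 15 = (t - 3)*(t^2 - 6*t + 5) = (t - 3)*(t - 1)*(t - 5)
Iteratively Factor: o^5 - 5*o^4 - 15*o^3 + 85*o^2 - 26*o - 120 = (o + 4)*(o^4 - 9*o^3 + 21*o^2 + o - 30) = (o - 3)*(o + 4)*(o^3 - 6*o^2 + 3*o + 10) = (o - 3)*(o + 1)*(o + 4)*(o^2 - 7*o + 10) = (o - 5)*(o - 3)*(o + 1)*(o + 4)*(o - 2)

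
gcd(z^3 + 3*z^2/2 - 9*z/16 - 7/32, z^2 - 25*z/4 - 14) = z + 7/4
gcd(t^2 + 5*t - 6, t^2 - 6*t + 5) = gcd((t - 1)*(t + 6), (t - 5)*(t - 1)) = t - 1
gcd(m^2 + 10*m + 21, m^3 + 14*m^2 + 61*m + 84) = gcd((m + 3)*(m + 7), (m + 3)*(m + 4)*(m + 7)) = m^2 + 10*m + 21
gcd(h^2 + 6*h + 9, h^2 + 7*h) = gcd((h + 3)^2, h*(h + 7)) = 1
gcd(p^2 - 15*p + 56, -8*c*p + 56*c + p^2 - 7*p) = p - 7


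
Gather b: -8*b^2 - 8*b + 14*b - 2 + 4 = -8*b^2 + 6*b + 2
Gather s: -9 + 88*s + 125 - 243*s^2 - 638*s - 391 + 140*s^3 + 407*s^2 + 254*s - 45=140*s^3 + 164*s^2 - 296*s - 320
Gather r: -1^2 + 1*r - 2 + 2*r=3*r - 3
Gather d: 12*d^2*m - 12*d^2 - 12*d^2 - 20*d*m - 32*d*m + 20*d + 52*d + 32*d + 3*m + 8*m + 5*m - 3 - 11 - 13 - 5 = d^2*(12*m - 24) + d*(104 - 52*m) + 16*m - 32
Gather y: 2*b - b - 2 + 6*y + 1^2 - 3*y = b + 3*y - 1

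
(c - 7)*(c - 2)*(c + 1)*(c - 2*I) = c^4 - 8*c^3 - 2*I*c^3 + 5*c^2 + 16*I*c^2 + 14*c - 10*I*c - 28*I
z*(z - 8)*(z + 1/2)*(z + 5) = z^4 - 5*z^3/2 - 83*z^2/2 - 20*z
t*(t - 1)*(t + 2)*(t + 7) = t^4 + 8*t^3 + 5*t^2 - 14*t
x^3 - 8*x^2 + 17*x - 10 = (x - 5)*(x - 2)*(x - 1)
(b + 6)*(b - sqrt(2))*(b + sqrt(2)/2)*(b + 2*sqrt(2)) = b^4 + 3*sqrt(2)*b^3/2 + 6*b^3 - 3*b^2 + 9*sqrt(2)*b^2 - 18*b - 2*sqrt(2)*b - 12*sqrt(2)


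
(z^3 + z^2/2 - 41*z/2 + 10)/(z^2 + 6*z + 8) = (2*z^3 + z^2 - 41*z + 20)/(2*(z^2 + 6*z + 8))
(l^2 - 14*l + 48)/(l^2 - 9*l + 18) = (l - 8)/(l - 3)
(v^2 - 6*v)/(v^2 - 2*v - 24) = v/(v + 4)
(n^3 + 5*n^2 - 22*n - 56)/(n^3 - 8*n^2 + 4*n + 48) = (n + 7)/(n - 6)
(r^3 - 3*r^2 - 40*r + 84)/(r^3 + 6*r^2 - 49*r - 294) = (r - 2)/(r + 7)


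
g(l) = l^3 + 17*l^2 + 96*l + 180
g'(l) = 3*l^2 + 34*l + 96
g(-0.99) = 100.65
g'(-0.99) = 65.28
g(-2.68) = 25.57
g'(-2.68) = 26.43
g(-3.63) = 7.70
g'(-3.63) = 12.11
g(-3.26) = 13.06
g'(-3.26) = 17.04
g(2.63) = 568.26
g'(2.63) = 206.17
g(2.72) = 587.02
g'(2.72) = 210.68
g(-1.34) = 79.48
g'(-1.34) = 55.83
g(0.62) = 246.29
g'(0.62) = 118.23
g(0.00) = 180.00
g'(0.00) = 96.00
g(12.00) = 5508.00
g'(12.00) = 936.00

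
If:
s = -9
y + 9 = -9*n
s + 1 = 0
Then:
No Solution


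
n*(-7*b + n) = -7*b*n + n^2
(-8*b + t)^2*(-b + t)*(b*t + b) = -64*b^4*t - 64*b^4 + 80*b^3*t^2 + 80*b^3*t - 17*b^2*t^3 - 17*b^2*t^2 + b*t^4 + b*t^3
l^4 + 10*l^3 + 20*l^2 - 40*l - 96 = (l - 2)*(l + 2)*(l + 4)*(l + 6)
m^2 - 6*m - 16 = (m - 8)*(m + 2)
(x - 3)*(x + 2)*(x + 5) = x^3 + 4*x^2 - 11*x - 30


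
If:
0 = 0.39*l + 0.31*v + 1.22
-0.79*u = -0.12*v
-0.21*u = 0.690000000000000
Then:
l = 14.07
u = -3.29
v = -21.63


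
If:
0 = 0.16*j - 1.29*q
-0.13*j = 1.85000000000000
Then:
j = -14.23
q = -1.77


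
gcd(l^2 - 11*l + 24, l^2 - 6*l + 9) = l - 3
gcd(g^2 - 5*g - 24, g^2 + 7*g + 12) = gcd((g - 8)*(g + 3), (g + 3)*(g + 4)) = g + 3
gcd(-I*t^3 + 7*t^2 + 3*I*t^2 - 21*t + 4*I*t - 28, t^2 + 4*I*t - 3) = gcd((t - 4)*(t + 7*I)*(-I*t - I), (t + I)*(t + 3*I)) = 1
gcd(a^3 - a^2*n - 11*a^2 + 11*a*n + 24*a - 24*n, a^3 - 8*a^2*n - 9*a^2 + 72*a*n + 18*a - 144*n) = a - 3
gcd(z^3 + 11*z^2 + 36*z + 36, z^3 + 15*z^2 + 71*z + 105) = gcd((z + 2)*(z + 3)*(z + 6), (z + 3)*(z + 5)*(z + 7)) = z + 3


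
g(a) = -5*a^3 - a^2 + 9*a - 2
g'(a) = -15*a^2 - 2*a + 9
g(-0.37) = -5.21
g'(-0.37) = 7.69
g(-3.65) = 194.96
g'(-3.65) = -183.54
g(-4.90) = 518.14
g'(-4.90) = -341.35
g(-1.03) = -6.87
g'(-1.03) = -4.85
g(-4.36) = 354.16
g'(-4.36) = -267.42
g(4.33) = -387.69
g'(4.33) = -280.89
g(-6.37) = 1192.47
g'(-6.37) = -586.91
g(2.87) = -102.61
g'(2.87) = -120.29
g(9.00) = -3647.00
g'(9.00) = -1224.00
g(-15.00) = 16513.00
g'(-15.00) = -3336.00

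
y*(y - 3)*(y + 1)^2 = y^4 - y^3 - 5*y^2 - 3*y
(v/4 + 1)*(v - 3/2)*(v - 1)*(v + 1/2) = v^4/4 + v^3/2 - 31*v^2/16 + 7*v/16 + 3/4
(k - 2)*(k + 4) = k^2 + 2*k - 8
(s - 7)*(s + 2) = s^2 - 5*s - 14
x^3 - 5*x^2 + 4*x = x*(x - 4)*(x - 1)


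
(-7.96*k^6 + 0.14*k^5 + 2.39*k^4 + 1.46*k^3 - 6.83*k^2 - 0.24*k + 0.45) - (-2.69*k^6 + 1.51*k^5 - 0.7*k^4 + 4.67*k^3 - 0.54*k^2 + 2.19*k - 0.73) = -5.27*k^6 - 1.37*k^5 + 3.09*k^4 - 3.21*k^3 - 6.29*k^2 - 2.43*k + 1.18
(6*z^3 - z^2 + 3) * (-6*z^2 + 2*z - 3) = -36*z^5 + 18*z^4 - 20*z^3 - 15*z^2 + 6*z - 9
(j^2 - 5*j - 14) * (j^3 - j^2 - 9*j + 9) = j^5 - 6*j^4 - 18*j^3 + 68*j^2 + 81*j - 126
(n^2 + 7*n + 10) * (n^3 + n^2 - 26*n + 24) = n^5 + 8*n^4 - 9*n^3 - 148*n^2 - 92*n + 240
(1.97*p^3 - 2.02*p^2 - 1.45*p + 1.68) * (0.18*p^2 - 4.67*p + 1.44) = 0.3546*p^5 - 9.5635*p^4 + 12.0092*p^3 + 4.1651*p^2 - 9.9336*p + 2.4192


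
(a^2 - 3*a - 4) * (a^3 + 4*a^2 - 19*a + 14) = a^5 + a^4 - 35*a^3 + 55*a^2 + 34*a - 56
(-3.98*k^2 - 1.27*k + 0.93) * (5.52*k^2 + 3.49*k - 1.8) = -21.9696*k^4 - 20.9006*k^3 + 7.8653*k^2 + 5.5317*k - 1.674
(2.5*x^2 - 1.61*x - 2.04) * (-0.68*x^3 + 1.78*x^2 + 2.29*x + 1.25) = -1.7*x^5 + 5.5448*x^4 + 4.2464*x^3 - 4.1931*x^2 - 6.6841*x - 2.55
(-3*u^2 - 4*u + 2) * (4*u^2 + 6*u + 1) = -12*u^4 - 34*u^3 - 19*u^2 + 8*u + 2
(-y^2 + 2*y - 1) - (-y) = -y^2 + 3*y - 1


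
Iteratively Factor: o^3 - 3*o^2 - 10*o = (o)*(o^2 - 3*o - 10) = o*(o + 2)*(o - 5)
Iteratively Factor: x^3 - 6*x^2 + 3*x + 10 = (x + 1)*(x^2 - 7*x + 10) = (x - 2)*(x + 1)*(x - 5)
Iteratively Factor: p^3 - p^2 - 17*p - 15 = (p + 1)*(p^2 - 2*p - 15) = (p + 1)*(p + 3)*(p - 5)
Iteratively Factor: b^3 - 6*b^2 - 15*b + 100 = (b - 5)*(b^2 - b - 20) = (b - 5)^2*(b + 4)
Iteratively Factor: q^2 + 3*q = (q)*(q + 3)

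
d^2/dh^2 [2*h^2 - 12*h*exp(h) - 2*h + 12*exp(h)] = -12*h*exp(h) - 12*exp(h) + 4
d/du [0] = 0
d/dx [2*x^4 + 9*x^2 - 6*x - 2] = 8*x^3 + 18*x - 6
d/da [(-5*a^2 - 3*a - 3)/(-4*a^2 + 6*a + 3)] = 3*(-14*a^2 - 18*a + 3)/(16*a^4 - 48*a^3 + 12*a^2 + 36*a + 9)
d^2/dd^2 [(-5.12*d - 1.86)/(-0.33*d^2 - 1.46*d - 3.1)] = ((0.66*d + 1.46)*(1.32*d + 2.92)*(5.12*d + 1.86) - (10.1376*d + 16.178)*(0.33*d^2 + 1.46*d + 3.1))/(0.33*d^2 + 1.46*d + 3.1)^3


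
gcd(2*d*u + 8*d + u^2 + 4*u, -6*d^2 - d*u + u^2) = 2*d + u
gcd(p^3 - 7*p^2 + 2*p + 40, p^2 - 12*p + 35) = p - 5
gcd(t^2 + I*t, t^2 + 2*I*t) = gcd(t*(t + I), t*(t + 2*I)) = t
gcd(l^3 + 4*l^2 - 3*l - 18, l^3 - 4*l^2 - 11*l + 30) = l^2 + l - 6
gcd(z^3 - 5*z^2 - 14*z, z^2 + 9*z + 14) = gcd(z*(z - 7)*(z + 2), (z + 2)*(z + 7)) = z + 2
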